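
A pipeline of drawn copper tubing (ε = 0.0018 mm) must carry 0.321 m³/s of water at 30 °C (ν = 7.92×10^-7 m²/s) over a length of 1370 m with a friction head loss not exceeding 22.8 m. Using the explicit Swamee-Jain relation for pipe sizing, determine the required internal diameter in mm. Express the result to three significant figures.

Swamee-Jain (Type III): D = 0.66·[ε^1.25·(LQ²/(gh_f))^4.75 + ν·Q^9.4·(L/(gh_f))^5.2]^0.04
LQ²/(gh_f) = 0.6311; L/(gh_f) = 6.125
Term 1 = ε^1.25·(…)^4.75 = 7.41×10^-9; Term 2 = ν·Q^9.4·(…)^5.2 = 2.25×10^-7
D = 0.66·(7.41×10^-9 + 2.25×10^-7)^0.04 = 0.3583 m = 358 mm
Check: V = 3.18 m/s, Re = 1.44×10^6, f = 0.01108, h_f = 21.9 m ≈ 22.8 m ✓

D ≈ 358 mm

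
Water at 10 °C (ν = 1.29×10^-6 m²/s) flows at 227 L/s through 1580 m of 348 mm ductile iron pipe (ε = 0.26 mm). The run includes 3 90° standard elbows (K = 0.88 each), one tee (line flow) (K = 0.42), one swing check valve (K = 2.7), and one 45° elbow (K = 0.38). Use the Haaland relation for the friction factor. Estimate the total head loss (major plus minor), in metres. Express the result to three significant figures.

V = 4Q/(πD²) = 2.387 m/s; V²/2g = 0.2903 m
Re = 6.44×10^5, ε/D = 7.47×10^-4 → f = 0.01885 (Haaland)
Major: h_f = f(L/D)·V²/2g = 0.01885·4540·0.2903 = 24.85 m
Minor: ΣK = 6.14; h_m = ΣK·V²/2g = 1.782 m
Total H_L = 24.85 + 1.782 = 26.63 m

H_L ≈ 26.6 m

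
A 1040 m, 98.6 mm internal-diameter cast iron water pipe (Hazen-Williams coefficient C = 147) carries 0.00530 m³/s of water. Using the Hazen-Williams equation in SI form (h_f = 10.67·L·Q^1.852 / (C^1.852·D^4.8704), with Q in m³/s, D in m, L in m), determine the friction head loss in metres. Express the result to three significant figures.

h_f ≈ 5.21 m

h_f = 10.67·1040·0.00530^1.852 / (147^1.852·0.0986^4.8704) = 5.211 m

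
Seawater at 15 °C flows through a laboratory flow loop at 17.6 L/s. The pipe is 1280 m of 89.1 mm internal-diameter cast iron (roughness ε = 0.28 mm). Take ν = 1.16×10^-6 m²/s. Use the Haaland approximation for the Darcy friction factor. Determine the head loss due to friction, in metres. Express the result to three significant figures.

h_f ≈ 158 m

V = 4Q/(πD²) = 4·0.0176/(π·0.0891²) = 2.823 m/s
Re = VD/ν = 2.823·0.0891/1.16×10^-6 = 2.17×10^5 → turbulent
ε/D = 0.28/89.1 = 0.00314
Haaland: f = 0.02710
h_f = f(L/D)V²/(2g) = 0.02710·(1280/0.0891)·2.823²/(2·9.81) = 158.1 m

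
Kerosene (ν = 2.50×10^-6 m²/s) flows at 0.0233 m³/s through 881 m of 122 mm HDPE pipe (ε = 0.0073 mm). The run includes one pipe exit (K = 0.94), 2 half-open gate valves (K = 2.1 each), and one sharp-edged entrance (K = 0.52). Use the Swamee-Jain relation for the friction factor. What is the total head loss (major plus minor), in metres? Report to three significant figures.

V = 4Q/(πD²) = 1.993 m/s; V²/2g = 0.2025 m
Re = 9.73×10^4, ε/D = 5.98×10^-5 → f = 0.01832 (Swamee-Jain)
Major: h_f = f(L/D)·V²/2g = 0.01832·7221·0.2025 = 26.79 m
Minor: ΣK = 5.66; h_m = ΣK·V²/2g = 1.146 m
Total H_L = 26.79 + 1.146 = 27.93 m

H_L ≈ 27.9 m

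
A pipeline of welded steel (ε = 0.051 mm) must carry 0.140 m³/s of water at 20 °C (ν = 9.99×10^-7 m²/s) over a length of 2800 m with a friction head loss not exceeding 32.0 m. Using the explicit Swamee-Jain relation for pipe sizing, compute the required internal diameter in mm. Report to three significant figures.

D ≈ 296 mm

Swamee-Jain (Type III): D = 0.66·[ε^1.25·(LQ²/(gh_f))^4.75 + ν·Q^9.4·(L/(gh_f))^5.2]^0.04
LQ²/(gh_f) = 0.1748; L/(gh_f) = 8.919
Term 1 = ε^1.25·(…)^4.75 = 1.09×10^-9; Term 2 = ν·Q^9.4·(…)^5.2 = 8.22×10^-10
D = 0.66·(1.09×10^-9 + 8.22×10^-10)^0.04 = 0.2957 m = 296 mm
Check: V = 2.04 m/s, Re = 6.04×10^5, f = 0.01500, h_f = 30.1 m ≈ 32.0 m ✓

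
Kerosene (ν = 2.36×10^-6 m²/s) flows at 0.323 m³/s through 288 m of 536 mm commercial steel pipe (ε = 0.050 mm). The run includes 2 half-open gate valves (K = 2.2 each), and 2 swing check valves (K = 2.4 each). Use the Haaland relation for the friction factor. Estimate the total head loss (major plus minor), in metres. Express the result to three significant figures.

H_L ≈ 1.80 m

V = 4Q/(πD²) = 1.431 m/s; V²/2g = 0.1044 m
Re = 3.25×10^5, ε/D = 9.33×10^-5 → f = 0.01500 (Haaland)
Major: h_f = f(L/D)·V²/2g = 0.01500·537.3·0.1044 = 0.8417 m
Minor: ΣK = 9.20; h_m = ΣK·V²/2g = 0.9608 m
Total H_L = 0.8417 + 0.9608 = 1.803 m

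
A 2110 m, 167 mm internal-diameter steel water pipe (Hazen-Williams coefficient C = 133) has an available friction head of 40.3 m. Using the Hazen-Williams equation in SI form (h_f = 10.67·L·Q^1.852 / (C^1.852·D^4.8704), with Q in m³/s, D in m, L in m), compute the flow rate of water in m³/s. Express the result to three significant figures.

Rearranging: Q = [h_f·C^1.852·D^4.8704 / (10.67·L)]^(1/1.852)
Q = [40.3·133^1.852·0.167^4.8704 / (10.67·2110)]^0.540 = 0.03948 m³/s

Q ≈ 0.0395 m³/s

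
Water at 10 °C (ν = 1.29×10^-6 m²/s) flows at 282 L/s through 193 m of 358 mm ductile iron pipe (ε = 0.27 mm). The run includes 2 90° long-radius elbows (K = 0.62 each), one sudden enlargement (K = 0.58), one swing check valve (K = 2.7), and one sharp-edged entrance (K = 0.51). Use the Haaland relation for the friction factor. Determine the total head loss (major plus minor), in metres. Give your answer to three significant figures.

H_L ≈ 6.07 m

V = 4Q/(πD²) = 2.802 m/s; V²/2g = 0.4000 m
Re = 7.77×10^5, ε/D = 7.54×10^-4 → f = 0.01881 (Haaland)
Major: h_f = f(L/D)·V²/2g = 0.01881·539.1·0.4000 = 4.056 m
Minor: ΣK = 5.03; h_m = ΣK·V²/2g = 2.012 m
Total H_L = 4.056 + 2.012 = 6.068 m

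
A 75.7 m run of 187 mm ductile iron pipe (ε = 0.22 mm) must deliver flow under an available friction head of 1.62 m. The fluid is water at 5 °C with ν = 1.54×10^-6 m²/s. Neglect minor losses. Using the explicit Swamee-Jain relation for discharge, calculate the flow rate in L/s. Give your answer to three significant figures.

Q ≈ 52.4 L/s

Swamee-Jain (Type II): Q = -0.965·√(gD⁵h_f/L)·ln[ε/(3.7D) + √(3.17ν²L/(gD³h_f))]
√(gD⁵h_f/L) = √(9.81·0.187⁵·1.62/75.7) = 0.006929
ε/(3.7D) = 3.18×10^-4; √(3.17ν²L/(gD³h_f)) = 7.40×10^-5
Q = -0.965·0.006929·ln(3.920×10^-4) = 0.05245 m³/s
Check: V = 1.91 m/s, Re = 2.32×10^5, f = 0.02170, h_f = 1.63 m ≈ 1.62 m ✓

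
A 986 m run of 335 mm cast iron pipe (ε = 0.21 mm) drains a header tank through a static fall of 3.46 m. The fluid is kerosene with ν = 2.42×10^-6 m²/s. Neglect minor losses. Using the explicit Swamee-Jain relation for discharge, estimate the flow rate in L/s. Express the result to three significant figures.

Swamee-Jain (Type II): Q = -0.965·√(gD⁵h_f/L)·ln[ε/(3.7D) + √(3.17ν²L/(gD³h_f))]
√(gD⁵h_f/L) = √(9.81·0.335⁵·3.46/986) = 0.01205
ε/(3.7D) = 1.69×10^-4; √(3.17ν²L/(gD³h_f)) = 1.20×10^-4
Q = -0.965·0.01205·ln(2.892×10^-4) = 0.09476 m³/s
Check: V = 1.08 m/s, Re = 1.49×10^5, f = 0.02008, h_f = 3.48 m ≈ 3.46 m ✓

Q ≈ 94.8 L/s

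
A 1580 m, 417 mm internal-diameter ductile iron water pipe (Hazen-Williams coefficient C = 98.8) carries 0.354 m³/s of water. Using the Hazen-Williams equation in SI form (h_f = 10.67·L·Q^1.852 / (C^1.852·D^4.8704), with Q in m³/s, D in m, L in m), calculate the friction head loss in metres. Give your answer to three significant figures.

h_f = 10.67·1580·0.354^1.852 / (98.8^1.852·0.417^4.8704) = 35.27 m

h_f ≈ 35.3 m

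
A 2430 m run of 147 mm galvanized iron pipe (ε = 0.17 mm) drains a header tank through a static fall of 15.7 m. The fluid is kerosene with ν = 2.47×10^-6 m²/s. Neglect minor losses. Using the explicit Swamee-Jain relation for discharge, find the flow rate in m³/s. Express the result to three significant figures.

Q ≈ 0.0149 m³/s

Swamee-Jain (Type II): Q = -0.965·√(gD⁵h_f/L)·ln[ε/(3.7D) + √(3.17ν²L/(gD³h_f))]
√(gD⁵h_f/L) = √(9.81·0.147⁵·15.7/2430) = 0.002086
ε/(3.7D) = 3.13×10^-4; √(3.17ν²L/(gD³h_f)) = 3.10×10^-4
Q = -0.965·0.002086·ln(6.225×10^-4) = 0.01486 m³/s
Check: V = 0.875 m/s, Re = 5.21×10^4, f = 0.02450, h_f = 15.8 m ≈ 15.7 m ✓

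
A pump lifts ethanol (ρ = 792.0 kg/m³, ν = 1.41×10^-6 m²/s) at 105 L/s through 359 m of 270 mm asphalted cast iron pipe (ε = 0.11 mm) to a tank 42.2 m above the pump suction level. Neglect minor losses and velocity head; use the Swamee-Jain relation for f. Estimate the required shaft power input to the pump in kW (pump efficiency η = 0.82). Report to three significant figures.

P_shaft ≈ 46.0 kW

V = 4Q/(πD²) = 1.834 m/s; Re = 3.51×10^5; ε/D = 4.07×10^-4; f = 0.01756
h_f = f(L/D)V²/2g = 4.003 m
Total head H = z + h_f = 42.2 + 4.003 = 46.20 m
P_hyd = ρgQH = 792.0·9.81·0.105·46.20 = 37.69 kW
P_shaft = P_hyd/η = 37.69/0.82 = 45.97 kW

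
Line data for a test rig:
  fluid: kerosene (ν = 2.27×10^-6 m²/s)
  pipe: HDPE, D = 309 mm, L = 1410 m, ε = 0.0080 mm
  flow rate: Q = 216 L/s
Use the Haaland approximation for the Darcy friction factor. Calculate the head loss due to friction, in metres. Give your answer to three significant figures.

V = 4Q/(πD²) = 4·0.216/(π·0.309²) = 2.880 m/s
Re = VD/ν = 2.880·0.309/2.27×10^-6 = 3.92×10^5 → turbulent
ε/D = 0.0080/309 = 2.59×10^-5
Haaland: f = 0.01391
h_f = f(L/D)V²/(2g) = 0.01391·(1410/0.309)·2.880²/(2·9.81) = 26.84 m

h_f ≈ 26.8 m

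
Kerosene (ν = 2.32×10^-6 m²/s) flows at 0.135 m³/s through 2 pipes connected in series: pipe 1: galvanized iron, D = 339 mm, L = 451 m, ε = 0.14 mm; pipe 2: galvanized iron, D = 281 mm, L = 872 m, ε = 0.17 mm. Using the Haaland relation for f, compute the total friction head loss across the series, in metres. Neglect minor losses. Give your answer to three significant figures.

H ≈ 16.8 m

Pipe 1: V = 1.496 m/s, Re = 2.19×10^5, ε/D = 4.13×10^-4, f = 0.01802, h_1 = f(L/D)V²/2g = 2.733 m
Pipe 2: V = 2.177 m/s, Re = 2.64×10^5, ε/D = 6.05×10^-4, f = 0.01880, h_2 = f(L/D)V²/2g = 14.09 m
Series → Q common, losses add: H = Σh = 16.83 m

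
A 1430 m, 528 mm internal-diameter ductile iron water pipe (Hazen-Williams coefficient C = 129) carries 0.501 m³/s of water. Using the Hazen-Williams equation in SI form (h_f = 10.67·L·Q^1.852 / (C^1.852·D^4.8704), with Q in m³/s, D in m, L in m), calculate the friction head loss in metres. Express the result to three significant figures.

h_f ≈ 11.7 m

h_f = 10.67·1430·0.501^1.852 / (129^1.852·0.528^4.8704) = 11.74 m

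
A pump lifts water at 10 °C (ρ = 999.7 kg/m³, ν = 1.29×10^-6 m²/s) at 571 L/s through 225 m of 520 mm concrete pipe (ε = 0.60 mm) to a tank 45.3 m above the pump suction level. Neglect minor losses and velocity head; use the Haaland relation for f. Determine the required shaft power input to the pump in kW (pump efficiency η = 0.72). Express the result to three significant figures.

V = 4Q/(πD²) = 2.689 m/s; Re = 1.08×10^6; ε/D = 0.00115; f = 0.02060
h_f = f(L/D)V²/2g = 3.284 m
Total head H = z + h_f = 45.3 + 3.284 = 48.58 m
P_hyd = ρgQH = 999.7·9.81·0.571·48.58 = 272.1 kW
P_shaft = P_hyd/η = 272.1/0.72 = 377.9 kW

P_shaft ≈ 378 kW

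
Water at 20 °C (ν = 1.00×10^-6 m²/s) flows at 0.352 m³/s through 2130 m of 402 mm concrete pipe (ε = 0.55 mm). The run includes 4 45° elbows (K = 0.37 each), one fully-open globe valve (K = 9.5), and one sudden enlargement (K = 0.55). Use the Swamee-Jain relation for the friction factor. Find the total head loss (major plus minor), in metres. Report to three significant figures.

H_L ≈ 49.2 m

V = 4Q/(πD²) = 2.773 m/s; V²/2g = 0.3920 m
Re = 1.11×10^6, ε/D = 0.00137 → f = 0.02152 (Swamee-Jain)
Major: h_f = f(L/D)·V²/2g = 0.02152·5299·0.3920 = 44.70 m
Minor: ΣK = 11.5; h_m = ΣK·V²/2g = 4.520 m
Total H_L = 44.70 + 4.520 = 49.22 m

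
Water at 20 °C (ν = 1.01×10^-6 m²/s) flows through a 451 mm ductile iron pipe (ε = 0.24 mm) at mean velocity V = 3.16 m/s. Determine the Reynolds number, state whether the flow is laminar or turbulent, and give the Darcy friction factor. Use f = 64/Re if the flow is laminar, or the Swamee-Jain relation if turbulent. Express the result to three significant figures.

Re ≈ 1.41×10^6; turbulent; f ≈ 0.0174

Re = VD/ν = 3.160·0.451/1.01×10^-6 = 1.41×10^6
Re > 4000 → turbulent; ε/D = 5.32×10^-4
Swamee-Jain: f = 0.01737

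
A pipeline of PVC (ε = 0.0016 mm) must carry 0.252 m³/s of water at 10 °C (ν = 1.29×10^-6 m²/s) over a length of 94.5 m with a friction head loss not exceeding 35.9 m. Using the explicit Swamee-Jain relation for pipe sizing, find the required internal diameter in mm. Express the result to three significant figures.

D ≈ 174 mm

Swamee-Jain (Type III): D = 0.66·[ε^1.25·(LQ²/(gh_f))^4.75 + ν·Q^9.4·(L/(gh_f))^5.2]^0.04
LQ²/(gh_f) = 0.01704; L/(gh_f) = 0.2683
Term 1 = ε^1.25·(…)^4.75 = 2.26×10^-16; Term 2 = ν·Q^9.4·(…)^5.2 = 3.26×10^-15
D = 0.66·(2.26×10^-16 + 3.26×10^-15)^0.04 = 0.1743 m = 174 mm
Check: V = 10.6 m/s, Re = 1.43×10^6, f = 0.01122, h_f = 34.6 m ≈ 35.9 m ✓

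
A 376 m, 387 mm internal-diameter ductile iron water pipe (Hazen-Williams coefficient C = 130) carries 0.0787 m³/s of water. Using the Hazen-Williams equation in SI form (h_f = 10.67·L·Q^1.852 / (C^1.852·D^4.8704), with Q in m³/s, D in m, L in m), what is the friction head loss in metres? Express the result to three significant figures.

h_f ≈ 0.448 m

h_f = 10.67·376·0.0787^1.852 / (130^1.852·0.387^4.8704) = 0.4484 m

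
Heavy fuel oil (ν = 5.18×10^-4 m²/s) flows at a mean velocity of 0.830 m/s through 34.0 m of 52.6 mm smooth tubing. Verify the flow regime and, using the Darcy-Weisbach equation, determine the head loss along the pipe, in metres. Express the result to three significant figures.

Re = VD/ν = 0.830·0.05260/5.18×10^-4 = 84.3 → laminar (Re < 2300)
f = 64/Re = 0.7594
h_f = f(L/D)V²/(2g) = 0.7594·(34.0/0.05260)·0.830²/(2·9.81) = 17.23 m

h_f ≈ 17.2 m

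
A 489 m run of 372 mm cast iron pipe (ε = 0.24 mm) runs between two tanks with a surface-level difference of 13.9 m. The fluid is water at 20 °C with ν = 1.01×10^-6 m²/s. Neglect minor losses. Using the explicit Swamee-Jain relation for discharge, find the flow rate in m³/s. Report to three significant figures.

Q ≈ 0.369 m³/s

Swamee-Jain (Type II): Q = -0.965·√(gD⁵h_f/L)·ln[ε/(3.7D) + √(3.17ν²L/(gD³h_f))]
√(gD⁵h_f/L) = √(9.81·0.372⁵·13.9/489) = 0.04457
ε/(3.7D) = 1.74×10^-4; √(3.17ν²L/(gD³h_f)) = 1.50×10^-5
Q = -0.965·0.04457·ln(1.894×10^-4) = 0.3687 m³/s
Check: V = 3.39 m/s, Re = 1.25×10^6, f = 0.01812, h_f = 14.0 m ≈ 13.9 m ✓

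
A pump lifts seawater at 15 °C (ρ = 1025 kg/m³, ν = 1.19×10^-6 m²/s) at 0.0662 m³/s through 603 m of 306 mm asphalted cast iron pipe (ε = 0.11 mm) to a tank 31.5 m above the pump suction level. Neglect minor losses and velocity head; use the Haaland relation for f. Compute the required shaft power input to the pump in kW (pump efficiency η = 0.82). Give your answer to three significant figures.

P_shaft ≈ 26.7 kW

V = 4Q/(πD²) = 0.9002 m/s; Re = 2.31×10^5; ε/D = 3.59×10^-4; f = 0.01760
h_f = f(L/D)V²/2g = 1.433 m
Total head H = z + h_f = 31.5 + 1.433 = 32.93 m
P_hyd = ρgQH = 1025·9.81·0.0662·32.93 = 21.92 kW
P_shaft = P_hyd/η = 21.92/0.82 = 26.73 kW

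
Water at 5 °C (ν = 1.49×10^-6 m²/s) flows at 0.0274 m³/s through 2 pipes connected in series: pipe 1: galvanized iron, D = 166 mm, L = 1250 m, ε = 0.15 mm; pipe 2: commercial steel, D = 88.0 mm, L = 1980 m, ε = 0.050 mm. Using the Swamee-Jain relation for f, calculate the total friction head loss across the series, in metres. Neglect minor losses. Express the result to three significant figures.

Pipe 1: V = 1.266 m/s, Re = 1.41×10^5, ε/D = 9.04×10^-4, f = 0.02133, h_1 = f(L/D)V²/2g = 13.12 m
Pipe 2: V = 4.505 m/s, Re = 2.66×10^5, ε/D = 5.68×10^-4, f = 0.01886, h_2 = f(L/D)V²/2g = 439.0 m
Series → Q common, losses add: H = Σh = 452.1 m

H ≈ 452 m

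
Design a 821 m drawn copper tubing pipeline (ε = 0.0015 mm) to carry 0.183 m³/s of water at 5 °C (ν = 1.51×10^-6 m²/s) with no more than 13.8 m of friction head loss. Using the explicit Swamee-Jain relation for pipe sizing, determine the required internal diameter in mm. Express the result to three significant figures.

D ≈ 297 mm

Swamee-Jain (Type III): D = 0.66·[ε^1.25·(LQ²/(gh_f))^4.75 + ν·Q^9.4·(L/(gh_f))^5.2]^0.04
LQ²/(gh_f) = 0.2031; L/(gh_f) = 6.065
Term 1 = ε^1.25·(…)^4.75 = 2.70×10^-11; Term 2 = ν·Q^9.4·(…)^5.2 = 2.07×10^-9
D = 0.66·(2.70×10^-11 + 2.07×10^-9)^0.04 = 0.2968 m = 297 mm
Check: V = 2.65 m/s, Re = 5.20×10^5, f = 0.01308, h_f = 12.9 m ≈ 13.8 m ✓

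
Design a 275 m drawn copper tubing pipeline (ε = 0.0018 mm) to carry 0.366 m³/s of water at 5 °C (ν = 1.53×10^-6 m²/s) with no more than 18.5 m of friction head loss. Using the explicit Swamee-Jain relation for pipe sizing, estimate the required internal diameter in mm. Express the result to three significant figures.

D ≈ 289 mm

Swamee-Jain (Type III): D = 0.66·[ε^1.25·(LQ²/(gh_f))^4.75 + ν·Q^9.4·(L/(gh_f))^5.2]^0.04
LQ²/(gh_f) = 0.2030; L/(gh_f) = 1.515
Term 1 = ε^1.25·(…)^4.75 = 3.38×10^-11; Term 2 = ν·Q^9.4·(…)^5.2 = 1.05×10^-9
D = 0.66·(3.38×10^-11 + 1.05×10^-9)^0.04 = 0.2890 m = 289 mm
Check: V = 5.58 m/s, Re = 1.05×10^6, f = 0.01167, h_f = 17.6 m ≈ 18.5 m ✓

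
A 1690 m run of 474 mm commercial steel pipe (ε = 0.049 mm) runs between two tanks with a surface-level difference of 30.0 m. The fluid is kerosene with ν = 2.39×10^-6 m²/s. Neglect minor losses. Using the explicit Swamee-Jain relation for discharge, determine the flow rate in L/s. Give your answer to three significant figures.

Q ≈ 606 L/s

Swamee-Jain (Type II): Q = -0.965·√(gD⁵h_f/L)·ln[ε/(3.7D) + √(3.17ν²L/(gD³h_f))]
√(gD⁵h_f/L) = √(9.81·0.474⁵·30.0/1690) = 0.06455
ε/(3.7D) = 2.79×10^-5; √(3.17ν²L/(gD³h_f)) = 3.12×10^-5
Q = -0.965·0.06455·ln(5.919×10^-5) = 0.6064 m³/s
Check: V = 3.44 m/s, Re = 6.82×10^5, f = 0.01404, h_f = 30.1 m ≈ 30.0 m ✓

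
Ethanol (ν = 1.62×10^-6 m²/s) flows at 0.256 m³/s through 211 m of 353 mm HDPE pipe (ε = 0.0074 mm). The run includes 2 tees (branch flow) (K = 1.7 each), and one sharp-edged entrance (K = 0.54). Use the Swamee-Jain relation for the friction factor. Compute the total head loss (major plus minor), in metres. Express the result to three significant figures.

H_L ≈ 4.11 m

V = 4Q/(πD²) = 2.616 m/s; V²/2g = 0.3487 m
Re = 5.70×10^5, ε/D = 2.10×10^-5 → f = 0.01315 (Swamee-Jain)
Major: h_f = f(L/D)·V²/2g = 0.01315·597.7·0.3487 = 2.740 m
Minor: ΣK = 3.94; h_m = ΣK·V²/2g = 1.374 m
Total H_L = 2.740 + 1.374 = 4.114 m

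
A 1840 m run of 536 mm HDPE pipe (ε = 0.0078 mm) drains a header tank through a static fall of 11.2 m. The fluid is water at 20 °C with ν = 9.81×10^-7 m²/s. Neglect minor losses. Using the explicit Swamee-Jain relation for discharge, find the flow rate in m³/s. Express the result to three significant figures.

Q ≈ 0.532 m³/s

Swamee-Jain (Type II): Q = -0.965·√(gD⁵h_f/L)·ln[ε/(3.7D) + √(3.17ν²L/(gD³h_f))]
√(gD⁵h_f/L) = √(9.81·0.536⁵·11.2/1840) = 0.05140
ε/(3.7D) = 3.93×10^-6; √(3.17ν²L/(gD³h_f)) = 1.82×10^-5
Q = -0.965·0.05140·ln(2.215×10^-5) = 0.5316 m³/s
Check: V = 2.36 m/s, Re = 1.29×10^6, f = 0.01154, h_f = 11.2 m ≈ 11.2 m ✓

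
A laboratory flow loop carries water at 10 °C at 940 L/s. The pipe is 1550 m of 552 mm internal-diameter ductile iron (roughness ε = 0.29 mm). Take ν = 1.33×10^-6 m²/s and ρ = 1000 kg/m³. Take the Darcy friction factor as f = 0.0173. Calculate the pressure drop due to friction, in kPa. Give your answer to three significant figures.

V = 4Q/(πD²) = 4·0.940/(π·0.552²) = 3.928 m/s
h_f = f(L/D)V²/(2g) = 0.01730·(1550/0.552)·3.928²/(2·9.81) = 38.20 m
Δp = ρg·h_f = 1000·9.81·38.20 = 374.7 kPa

Δp ≈ 375 kPa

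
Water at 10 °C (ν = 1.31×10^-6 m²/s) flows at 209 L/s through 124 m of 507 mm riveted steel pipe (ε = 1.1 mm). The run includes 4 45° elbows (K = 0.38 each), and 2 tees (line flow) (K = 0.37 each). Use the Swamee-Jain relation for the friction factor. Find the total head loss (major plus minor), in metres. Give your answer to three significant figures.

H_L ≈ 0.451 m

V = 4Q/(πD²) = 1.035 m/s; V²/2g = 0.05462 m
Re = 4.01×10^5, ε/D = 0.00217 → f = 0.02449 (Swamee-Jain)
Major: h_f = f(L/D)·V²/2g = 0.02449·244.6·0.05462 = 0.3272 m
Minor: ΣK = 2.26; h_m = ΣK·V²/2g = 0.1234 m
Total H_L = 0.3272 + 0.1234 = 0.4507 m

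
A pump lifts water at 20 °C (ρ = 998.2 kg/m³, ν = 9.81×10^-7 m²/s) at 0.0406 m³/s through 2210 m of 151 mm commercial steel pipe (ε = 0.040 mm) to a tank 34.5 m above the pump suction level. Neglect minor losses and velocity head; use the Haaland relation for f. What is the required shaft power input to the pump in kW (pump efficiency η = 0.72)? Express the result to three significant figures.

V = 4Q/(πD²) = 2.267 m/s; Re = 3.49×10^5; ε/D = 2.65×10^-4; f = 0.01632
h_f = f(L/D)V²/2g = 62.58 m
Total head H = z + h_f = 34.5 + 62.58 = 97.08 m
P_hyd = ρgQH = 998.2·9.81·0.0406·97.08 = 38.60 kW
P_shaft = P_hyd/η = 38.60/0.72 = 53.61 kW

P_shaft ≈ 53.6 kW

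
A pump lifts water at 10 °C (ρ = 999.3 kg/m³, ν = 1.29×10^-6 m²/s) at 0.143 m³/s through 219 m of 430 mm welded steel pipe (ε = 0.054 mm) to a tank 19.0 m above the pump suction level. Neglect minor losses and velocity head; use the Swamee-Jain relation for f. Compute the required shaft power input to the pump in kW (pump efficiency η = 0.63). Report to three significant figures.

V = 4Q/(πD²) = 0.9847 m/s; Re = 3.28×10^5; ε/D = 1.26×10^-4; f = 0.01550
h_f = f(L/D)V²/2g = 0.3900 m
Total head H = z + h_f = 19.0 + 0.3900 = 19.39 m
P_hyd = ρgQH = 999.3·9.81·0.143·19.39 = 27.18 kW
P_shaft = P_hyd/η = 27.18/0.63 = 43.15 kW

P_shaft ≈ 43.1 kW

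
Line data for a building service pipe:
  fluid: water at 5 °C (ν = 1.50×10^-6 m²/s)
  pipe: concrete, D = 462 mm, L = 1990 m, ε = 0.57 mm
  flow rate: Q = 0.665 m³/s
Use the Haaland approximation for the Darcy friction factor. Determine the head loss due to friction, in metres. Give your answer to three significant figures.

h_f ≈ 72.2 m

V = 4Q/(πD²) = 4·0.665/(π·0.462²) = 3.967 m/s
Re = VD/ν = 3.967·0.462/1.50×10^-6 = 1.22×10^6 → turbulent
ε/D = 0.57/462 = 0.00123
Haaland: f = 0.02091
h_f = f(L/D)V²/(2g) = 0.02091·(1990/0.462)·3.967²/(2·9.81) = 72.23 m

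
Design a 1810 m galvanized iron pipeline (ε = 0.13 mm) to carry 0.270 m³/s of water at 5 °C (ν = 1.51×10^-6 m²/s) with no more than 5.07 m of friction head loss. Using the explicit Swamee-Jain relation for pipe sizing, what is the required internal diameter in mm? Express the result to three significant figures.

D ≈ 518 mm

Swamee-Jain (Type III): D = 0.66·[ε^1.25·(LQ²/(gh_f))^4.75 + ν·Q^9.4·(L/(gh_f))^5.2]^0.04
LQ²/(gh_f) = 2.653; L/(gh_f) = 36.39
Term 1 = ε^1.25·(…)^4.75 = 0.00143; Term 2 = ν·Q^9.4·(…)^5.2 = 8.93×10^-4
D = 0.66·(0.00143 + 8.93×10^-4)^0.04 = 0.5178 m = 518 mm
Check: V = 1.28 m/s, Re = 4.40×10^5, f = 0.01613, h_f = 4.72 m ≈ 5.07 m ✓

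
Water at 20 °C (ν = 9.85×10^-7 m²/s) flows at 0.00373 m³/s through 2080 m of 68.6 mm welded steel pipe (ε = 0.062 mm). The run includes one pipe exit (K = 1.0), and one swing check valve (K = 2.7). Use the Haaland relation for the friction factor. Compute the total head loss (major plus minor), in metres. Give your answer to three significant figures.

V = 4Q/(πD²) = 1.009 m/s; V²/2g = 0.05191 m
Re = 7.03×10^4, ε/D = 9.04×10^-4 → f = 0.02245 (Haaland)
Major: h_f = f(L/D)·V²/2g = 0.02245·30321·0.05191 = 35.34 m
Minor: ΣK = 3.70; h_m = ΣK·V²/2g = 0.1921 m
Total H_L = 35.34 + 0.1921 = 35.53 m

H_L ≈ 35.5 m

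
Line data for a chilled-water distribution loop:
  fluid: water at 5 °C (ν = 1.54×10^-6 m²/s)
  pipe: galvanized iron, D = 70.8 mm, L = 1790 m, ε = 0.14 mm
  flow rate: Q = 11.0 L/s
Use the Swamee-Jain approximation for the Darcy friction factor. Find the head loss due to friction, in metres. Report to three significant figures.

h_f ≈ 251 m

V = 4Q/(πD²) = 4·0.0110/(π·0.0708²) = 2.794 m/s
Re = VD/ν = 2.794·0.0708/1.54×10^-6 = 1.28×10^5 → turbulent
ε/D = 0.14/70.8 = 0.00198
Swamee-Jain: f = 0.02491
h_f = f(L/D)V²/(2g) = 0.02491·(1790/0.0708)·2.794²/(2·9.81) = 250.6 m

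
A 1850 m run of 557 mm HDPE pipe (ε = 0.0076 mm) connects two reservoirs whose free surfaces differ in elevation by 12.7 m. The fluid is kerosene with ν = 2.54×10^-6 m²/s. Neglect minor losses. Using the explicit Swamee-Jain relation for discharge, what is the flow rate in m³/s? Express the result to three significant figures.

Q ≈ 0.580 m³/s

Swamee-Jain (Type II): Q = -0.965·√(gD⁵h_f/L)·ln[ε/(3.7D) + √(3.17ν²L/(gD³h_f))]
√(gD⁵h_f/L) = √(9.81·0.557⁵·12.7/1850) = 0.06009
ε/(3.7D) = 3.69×10^-6; √(3.17ν²L/(gD³h_f)) = 4.19×10^-5
Q = -0.965·0.06009·ln(4.561×10^-5) = 0.5796 m³/s
Check: V = 2.38 m/s, Re = 5.22×10^5, f = 0.01322, h_f = 12.7 m ≈ 12.7 m ✓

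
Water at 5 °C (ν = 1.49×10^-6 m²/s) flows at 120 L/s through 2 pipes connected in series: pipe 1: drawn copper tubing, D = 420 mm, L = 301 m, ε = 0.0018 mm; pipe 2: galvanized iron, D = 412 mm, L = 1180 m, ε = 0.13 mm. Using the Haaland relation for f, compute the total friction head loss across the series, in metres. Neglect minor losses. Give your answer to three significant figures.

H ≈ 2.44 m

Pipe 1: V = 0.8661 m/s, Re = 2.44×10^5, ε/D = 4.29×10^-6, f = 0.01494, h_1 = f(L/D)V²/2g = 0.4095 m
Pipe 2: V = 0.9001 m/s, Re = 2.49×10^5, ε/D = 3.16×10^-4, f = 0.01720, h_2 = f(L/D)V²/2g = 2.035 m
Series → Q common, losses add: H = Σh = 2.444 m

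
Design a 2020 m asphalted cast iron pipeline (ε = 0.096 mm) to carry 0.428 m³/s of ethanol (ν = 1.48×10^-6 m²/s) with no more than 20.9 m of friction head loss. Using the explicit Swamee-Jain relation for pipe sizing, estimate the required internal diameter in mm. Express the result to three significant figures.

Swamee-Jain (Type III): D = 0.66·[ε^1.25·(LQ²/(gh_f))^4.75 + ν·Q^9.4·(L/(gh_f))^5.2]^0.04
LQ²/(gh_f) = 1.805; L/(gh_f) = 9.852
Term 1 = ε^1.25·(…)^4.75 = 1.57×10^-4; Term 2 = ν·Q^9.4·(…)^5.2 = 7.45×10^-5
D = 0.66·(1.57×10^-4 + 7.45×10^-5)^0.04 = 0.4722 m = 472 mm
Check: V = 2.44 m/s, Re = 7.80×10^5, f = 0.01503, h_f = 19.6 m ≈ 20.9 m ✓

D ≈ 472 mm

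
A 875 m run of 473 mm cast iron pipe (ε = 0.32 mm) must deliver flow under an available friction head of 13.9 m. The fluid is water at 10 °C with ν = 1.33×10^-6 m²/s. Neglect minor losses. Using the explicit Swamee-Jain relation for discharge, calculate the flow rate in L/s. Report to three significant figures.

Swamee-Jain (Type II): Q = -0.965·√(gD⁵h_f/L)·ln[ε/(3.7D) + √(3.17ν²L/(gD³h_f))]
√(gD⁵h_f/L) = √(9.81·0.473⁵·13.9/875) = 0.06074
ε/(3.7D) = 1.83×10^-4; √(3.17ν²L/(gD³h_f)) = 1.84×10^-5
Q = -0.965·0.06074·ln(2.013×10^-4) = 0.4989 m³/s
Check: V = 2.84 m/s, Re = 1.01×10^6, f = 0.01839, h_f = 14.0 m ≈ 13.9 m ✓

Q ≈ 499 L/s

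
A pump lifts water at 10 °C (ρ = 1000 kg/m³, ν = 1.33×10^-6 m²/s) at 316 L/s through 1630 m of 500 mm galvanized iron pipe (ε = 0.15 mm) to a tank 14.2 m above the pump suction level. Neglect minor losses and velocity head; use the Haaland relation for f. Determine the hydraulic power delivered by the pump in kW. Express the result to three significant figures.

P_hyd ≈ 65.3 kW

V = 4Q/(πD²) = 1.609 m/s; Re = 6.05×10^5; ε/D = 3.00×10^-4; f = 0.01597
h_f = f(L/D)V²/2g = 6.873 m
Total head H = z + h_f = 14.2 + 6.873 = 21.07 m
P_hyd = ρgQH = 1000·9.81·0.316·21.07 = 65.33 kW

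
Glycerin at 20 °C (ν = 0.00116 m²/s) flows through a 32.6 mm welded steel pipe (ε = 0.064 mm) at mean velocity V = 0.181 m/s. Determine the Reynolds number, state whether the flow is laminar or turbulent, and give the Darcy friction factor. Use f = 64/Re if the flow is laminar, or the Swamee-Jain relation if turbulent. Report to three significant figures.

Re = VD/ν = 0.1810·0.0326/0.00116 = 5.09
Re < 2300 → laminar → f = 64/Re = 12.58

Re ≈ 5.09; laminar; f = 64/Re ≈ 12.6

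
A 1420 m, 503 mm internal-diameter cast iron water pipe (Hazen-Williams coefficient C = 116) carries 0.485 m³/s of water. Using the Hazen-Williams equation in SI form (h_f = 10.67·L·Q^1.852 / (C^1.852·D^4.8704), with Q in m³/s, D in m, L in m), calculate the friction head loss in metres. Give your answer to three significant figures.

h_f ≈ 16.9 m

h_f = 10.67·1420·0.485^1.852 / (116^1.852·0.503^4.8704) = 16.93 m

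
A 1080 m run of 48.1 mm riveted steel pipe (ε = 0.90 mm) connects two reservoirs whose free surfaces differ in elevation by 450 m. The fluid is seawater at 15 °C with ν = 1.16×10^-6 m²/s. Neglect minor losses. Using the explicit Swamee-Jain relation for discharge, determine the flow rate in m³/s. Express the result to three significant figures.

Q ≈ 0.00522 m³/s

Swamee-Jain (Type II): Q = -0.965·√(gD⁵h_f/L)·ln[ε/(3.7D) + √(3.17ν²L/(gD³h_f))]
√(gD⁵h_f/L) = √(9.81·0.0481⁵·450/1080) = 0.001026
ε/(3.7D) = 0.00506; √(3.17ν²L/(gD³h_f)) = 9.68×10^-5
Q = -0.965·0.001026·ln(0.005154) = 0.005215 m³/s
Check: V = 2.87 m/s, Re = 1.19×10^5, f = 0.04797, h_f = 452 m ≈ 450 m ✓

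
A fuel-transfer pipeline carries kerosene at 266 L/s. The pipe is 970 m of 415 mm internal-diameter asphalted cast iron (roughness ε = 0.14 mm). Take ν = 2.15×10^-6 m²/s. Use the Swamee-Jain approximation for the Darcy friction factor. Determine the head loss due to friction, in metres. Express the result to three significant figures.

h_f ≈ 7.83 m

V = 4Q/(πD²) = 4·0.266/(π·0.415²) = 1.967 m/s
Re = VD/ν = 1.967·0.415/2.15×10^-6 = 3.80×10^5 → turbulent
ε/D = 0.14/415 = 3.37×10^-4
Swamee-Jain: f = 0.01699
h_f = f(L/D)V²/(2g) = 0.01699·(970/0.415)·1.967²/(2·9.81) = 7.826 m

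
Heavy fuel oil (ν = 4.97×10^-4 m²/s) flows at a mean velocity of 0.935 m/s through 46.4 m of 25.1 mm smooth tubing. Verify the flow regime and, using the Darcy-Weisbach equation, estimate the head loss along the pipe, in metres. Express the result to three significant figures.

h_f ≈ 112 m

Re = VD/ν = 0.935·0.02510/4.97×10^-4 = 47.2 → laminar (Re < 2300)
f = 64/Re = 1.355
h_f = f(L/D)V²/(2g) = 1.355·(46.4/0.02510)·0.935²/(2·9.81) = 111.6 m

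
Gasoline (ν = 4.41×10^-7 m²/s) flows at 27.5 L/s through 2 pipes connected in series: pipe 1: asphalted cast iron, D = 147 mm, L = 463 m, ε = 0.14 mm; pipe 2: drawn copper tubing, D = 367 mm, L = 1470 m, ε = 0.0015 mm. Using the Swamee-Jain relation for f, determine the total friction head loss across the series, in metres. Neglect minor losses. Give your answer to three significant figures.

Pipe 1: V = 1.620 m/s, Re = 5.40×10^5, ε/D = 9.52×10^-4, f = 0.02010, h_1 = f(L/D)V²/2g = 8.471 m
Pipe 2: V = 0.2600 m/s, Re = 2.16×10^5, ε/D = 4.09×10^-6, f = 0.01534, h_2 = f(L/D)V²/2g = 0.2116 m
Series → Q common, losses add: H = Σh = 8.682 m

H ≈ 8.68 m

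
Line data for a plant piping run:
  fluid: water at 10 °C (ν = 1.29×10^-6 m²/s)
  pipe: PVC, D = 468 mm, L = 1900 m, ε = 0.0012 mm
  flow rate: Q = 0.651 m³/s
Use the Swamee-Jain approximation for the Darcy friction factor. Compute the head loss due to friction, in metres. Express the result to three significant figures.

h_f ≈ 32.9 m

V = 4Q/(πD²) = 4·0.651/(π·0.468²) = 3.784 m/s
Re = VD/ν = 3.784·0.468/1.29×10^-6 = 1.37×10^6 → turbulent
ε/D = 0.0012/468 = 2.56×10^-6
Swamee-Jain: f = 0.01109
h_f = f(L/D)V²/(2g) = 0.01109·(1900/0.468)·3.784²/(2·9.81) = 32.87 m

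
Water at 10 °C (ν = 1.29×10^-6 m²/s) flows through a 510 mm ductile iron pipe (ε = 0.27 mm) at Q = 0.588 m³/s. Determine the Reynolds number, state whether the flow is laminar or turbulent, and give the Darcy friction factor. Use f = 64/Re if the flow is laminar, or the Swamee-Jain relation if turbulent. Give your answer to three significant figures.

Re ≈ 1.14×10^6; turbulent; f ≈ 0.0174

V = 4Q/(πD²) = 2.878 m/s
Re = VD/ν = 2.878·0.510/1.29×10^-6 = 1.14×10^6
Re > 4000 → turbulent; ε/D = 5.29×10^-4
Swamee-Jain: f = 0.01744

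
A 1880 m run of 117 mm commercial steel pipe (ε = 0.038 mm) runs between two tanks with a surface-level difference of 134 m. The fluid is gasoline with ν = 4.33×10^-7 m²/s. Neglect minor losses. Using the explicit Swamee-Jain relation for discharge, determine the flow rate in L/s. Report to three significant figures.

Q ≈ 34.4 L/s

Swamee-Jain (Type II): Q = -0.965·√(gD⁵h_f/L)·ln[ε/(3.7D) + √(3.17ν²L/(gD³h_f))]
√(gD⁵h_f/L) = √(9.81·0.117⁵·134/1880) = 0.003915
ε/(3.7D) = 8.78×10^-5; √(3.17ν²L/(gD³h_f)) = 2.30×10^-5
Q = -0.965·0.003915·ln(1.108×10^-4) = 0.03441 m³/s
Check: V = 3.20 m/s, Re = 8.65×10^5, f = 0.01607, h_f = 135 m ≈ 134 m ✓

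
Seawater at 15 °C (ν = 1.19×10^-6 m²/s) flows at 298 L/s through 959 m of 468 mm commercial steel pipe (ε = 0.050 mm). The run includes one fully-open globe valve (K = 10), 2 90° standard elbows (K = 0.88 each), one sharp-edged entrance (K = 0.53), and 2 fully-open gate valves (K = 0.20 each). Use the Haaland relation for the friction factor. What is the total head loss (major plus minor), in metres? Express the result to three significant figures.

H_L ≈ 6.29 m

V = 4Q/(πD²) = 1.732 m/s; V²/2g = 0.1530 m
Re = 6.81×10^5, ε/D = 1.07×10^-4 → f = 0.01388 (Haaland)
Major: h_f = f(L/D)·V²/2g = 0.01388·2049·0.1530 = 4.351 m
Minor: ΣK = 12.7; h_m = ΣK·V²/2g = 1.941 m
Total H_L = 4.351 + 1.941 = 6.292 m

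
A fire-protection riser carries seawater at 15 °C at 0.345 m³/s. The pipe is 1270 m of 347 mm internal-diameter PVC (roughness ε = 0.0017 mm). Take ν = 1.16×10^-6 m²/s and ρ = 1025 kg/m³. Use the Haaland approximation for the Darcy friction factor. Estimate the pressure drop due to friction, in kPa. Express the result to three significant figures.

Δp ≈ 287 kPa

V = 4Q/(πD²) = 4·0.345/(π·0.347²) = 3.648 m/s
Re = VD/ν = 3.648·0.347/1.16×10^-6 = 1.09×10^6 → turbulent
ε/D = 0.0017/347 = 4.90×10^-6
Haaland: f = 0.01151
h_f = f(L/D)V²/(2g) = 0.01151·(1270/0.347)·3.648²/(2·9.81) = 28.57 m
Δp = ρg·h_f = 1025·9.81·28.57 = 287.3 kPa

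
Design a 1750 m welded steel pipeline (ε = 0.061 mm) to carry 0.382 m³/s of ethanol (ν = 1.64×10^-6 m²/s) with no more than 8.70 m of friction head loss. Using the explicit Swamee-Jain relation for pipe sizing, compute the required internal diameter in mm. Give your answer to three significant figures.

D ≈ 517 mm

Swamee-Jain (Type III): D = 0.66·[ε^1.25·(LQ²/(gh_f))^4.75 + ν·Q^9.4·(L/(gh_f))^5.2]^0.04
LQ²/(gh_f) = 2.992; L/(gh_f) = 20.50
Term 1 = ε^1.25·(…)^4.75 = 9.83×10^-4; Term 2 = ν·Q^9.4·(…)^5.2 = 0.00128
D = 0.66·(9.83×10^-4 + 0.00128)^0.04 = 0.5173 m = 517 mm
Check: V = 1.82 m/s, Re = 5.73×10^5, f = 0.01446, h_f = 8.24 m ≈ 8.70 m ✓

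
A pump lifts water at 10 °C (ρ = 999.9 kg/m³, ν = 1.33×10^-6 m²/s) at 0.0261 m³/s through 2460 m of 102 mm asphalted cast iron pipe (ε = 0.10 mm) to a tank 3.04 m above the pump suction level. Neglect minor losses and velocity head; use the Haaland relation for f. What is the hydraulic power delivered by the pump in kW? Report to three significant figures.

V = 4Q/(πD²) = 3.194 m/s; Re = 2.45×10^5; ε/D = 9.80×10^-4; f = 0.02062
h_f = f(L/D)V²/2g = 258.6 m
Total head H = z + h_f = 3.04 + 258.6 = 261.6 m
P_hyd = ρgQH = 999.9·9.81·0.0261·261.6 = 66.98 kW

P_hyd ≈ 67.0 kW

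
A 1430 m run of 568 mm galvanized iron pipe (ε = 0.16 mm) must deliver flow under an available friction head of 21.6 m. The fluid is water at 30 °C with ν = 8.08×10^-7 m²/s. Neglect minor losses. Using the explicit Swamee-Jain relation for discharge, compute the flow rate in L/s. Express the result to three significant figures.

Swamee-Jain (Type II): Q = -0.965·√(gD⁵h_f/L)·ln[ε/(3.7D) + √(3.17ν²L/(gD³h_f))]
√(gD⁵h_f/L) = √(9.81·0.568⁵·21.6/1430) = 0.09360
ε/(3.7D) = 7.61×10^-5; √(3.17ν²L/(gD³h_f)) = 8.73×10^-6
Q = -0.965·0.09360·ln(8.486×10^-5) = 0.8467 m³/s
Check: V = 3.34 m/s, Re = 2.35×10^6, f = 0.01515, h_f = 21.7 m ≈ 21.6 m ✓

Q ≈ 847 L/s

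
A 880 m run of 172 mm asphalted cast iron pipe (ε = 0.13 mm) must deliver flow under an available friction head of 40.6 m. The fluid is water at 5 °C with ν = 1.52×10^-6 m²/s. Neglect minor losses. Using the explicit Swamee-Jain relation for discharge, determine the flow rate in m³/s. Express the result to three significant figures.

Q ≈ 0.0657 m³/s

Swamee-Jain (Type II): Q = -0.965·√(gD⁵h_f/L)·ln[ε/(3.7D) + √(3.17ν²L/(gD³h_f))]
√(gD⁵h_f/L) = √(9.81·0.172⁵·40.6/880) = 0.008254
ε/(3.7D) = 2.04×10^-4; √(3.17ν²L/(gD³h_f)) = 5.64×10^-5
Q = -0.965·0.008254·ln(2.607×10^-4) = 0.06573 m³/s
Check: V = 2.83 m/s, Re = 3.20×10^5, f = 0.01959, h_f = 40.9 m ≈ 40.6 m ✓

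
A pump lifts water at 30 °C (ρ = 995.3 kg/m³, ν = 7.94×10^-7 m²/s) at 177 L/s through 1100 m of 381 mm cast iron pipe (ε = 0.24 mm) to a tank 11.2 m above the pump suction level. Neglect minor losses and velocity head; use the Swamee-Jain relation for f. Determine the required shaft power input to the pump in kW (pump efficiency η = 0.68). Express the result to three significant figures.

V = 4Q/(πD²) = 1.553 m/s; Re = 7.45×10^5; ε/D = 6.30×10^-4; f = 0.01827
h_f = f(L/D)V²/2g = 6.481 m
Total head H = z + h_f = 11.2 + 6.481 = 17.68 m
P_hyd = ρgQH = 995.3·9.81·0.177·17.68 = 30.56 kW
P_shaft = P_hyd/η = 30.56/0.68 = 44.94 kW

P_shaft ≈ 44.9 kW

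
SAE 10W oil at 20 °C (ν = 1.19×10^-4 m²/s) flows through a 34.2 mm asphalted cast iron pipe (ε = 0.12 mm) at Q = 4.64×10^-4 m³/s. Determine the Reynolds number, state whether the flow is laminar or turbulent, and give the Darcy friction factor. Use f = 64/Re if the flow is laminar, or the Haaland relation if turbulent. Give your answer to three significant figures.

Re ≈ 145; laminar; f = 64/Re ≈ 0.441

V = 4Q/(πD²) = 0.5051 m/s
Re = VD/ν = 0.5051·0.0342/1.19×10^-4 = 145
Re < 2300 → laminar → f = 64/Re = 0.4409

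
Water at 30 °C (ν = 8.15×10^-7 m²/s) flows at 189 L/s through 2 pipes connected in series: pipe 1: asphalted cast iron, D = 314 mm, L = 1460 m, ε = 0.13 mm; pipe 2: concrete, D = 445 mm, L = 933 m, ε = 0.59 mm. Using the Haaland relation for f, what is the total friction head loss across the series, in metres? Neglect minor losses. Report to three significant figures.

Pipe 1: V = 2.441 m/s, Re = 9.40×10^5, ε/D = 4.14×10^-4, f = 0.01658, h_1 = f(L/D)V²/2g = 23.41 m
Pipe 2: V = 1.215 m/s, Re = 6.64×10^5, ε/D = 0.00133, f = 0.02142, h_2 = f(L/D)V²/2g = 3.381 m
Series → Q common, losses add: H = Σh = 26.79 m

H ≈ 26.8 m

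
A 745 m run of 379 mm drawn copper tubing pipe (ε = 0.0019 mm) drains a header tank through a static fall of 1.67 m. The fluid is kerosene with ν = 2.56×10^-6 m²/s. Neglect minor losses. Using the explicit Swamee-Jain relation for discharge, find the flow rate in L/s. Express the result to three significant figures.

Swamee-Jain (Type II): Q = -0.965·√(gD⁵h_f/L)·ln[ε/(3.7D) + √(3.17ν²L/(gD³h_f))]
√(gD⁵h_f/L) = √(9.81·0.379⁵·1.67/745) = 0.01311
ε/(3.7D) = 1.35×10^-6; √(3.17ν²L/(gD³h_f)) = 1.32×10^-4
Q = -0.965·0.01311·ln(1.331×10^-4) = 0.1129 m³/s
Check: V = 1.00 m/s, Re = 1.48×10^5, f = 0.01652, h_f = 1.66 m ≈ 1.67 m ✓

Q ≈ 113 L/s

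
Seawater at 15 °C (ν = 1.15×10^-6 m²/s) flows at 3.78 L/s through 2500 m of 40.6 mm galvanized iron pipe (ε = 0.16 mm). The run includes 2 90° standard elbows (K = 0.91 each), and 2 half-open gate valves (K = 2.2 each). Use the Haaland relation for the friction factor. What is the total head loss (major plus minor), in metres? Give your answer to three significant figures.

H_L ≈ 787 m

V = 4Q/(πD²) = 2.920 m/s; V²/2g = 0.4345 m
Re = 1.03×10^5, ε/D = 0.00394 → f = 0.02931 (Haaland)
Major: h_f = f(L/D)·V²/2g = 0.02931·61576·0.4345 = 784.1 m
Minor: ΣK = 6.22; h_m = ΣK·V²/2g = 2.703 m
Total H_L = 784.1 + 2.703 = 786.8 m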